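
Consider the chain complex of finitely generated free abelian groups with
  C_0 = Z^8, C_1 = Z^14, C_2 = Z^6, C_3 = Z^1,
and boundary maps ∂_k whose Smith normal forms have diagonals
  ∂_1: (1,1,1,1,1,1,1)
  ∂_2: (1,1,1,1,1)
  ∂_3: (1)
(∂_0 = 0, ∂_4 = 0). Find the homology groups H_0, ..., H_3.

H_0: b_0 = 8 − 0 − 7 = 1; torsion from ∂_1 factors > 1: none. So H_0 ≅ Z.
H_1: b_1 = 14 − 7 − 5 = 2; torsion from ∂_2 factors > 1: none. So H_1 ≅ Z^2.
H_2: b_2 = 6 − 5 − 1 = 0; torsion from ∂_3 factors > 1: none. So H_2 ≅ 0.
H_3: b_3 = 1 − 1 − 0 = 0; torsion from ∂_4 factors > 1: none. So H_3 ≅ 0.

H_0 ≅ Z,  H_1 ≅ Z^2,  H_2 = 0,  H_3 = 0.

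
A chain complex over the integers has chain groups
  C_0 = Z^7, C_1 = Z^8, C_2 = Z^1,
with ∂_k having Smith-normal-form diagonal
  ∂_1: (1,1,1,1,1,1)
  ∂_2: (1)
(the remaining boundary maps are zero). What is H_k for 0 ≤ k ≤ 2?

H_0: b_0 = 7 − 0 − 6 = 1; torsion from ∂_1 factors > 1: none. So H_0 = Z.
H_1: b_1 = 8 − 6 − 1 = 1; torsion from ∂_2 factors > 1: none. So H_1 = Z.
H_2: b_2 = 1 − 1 − 0 = 0; torsion from ∂_3 factors > 1: none. So H_2 = 0.

H_0 = Z,  H_1 = Z,  H_2 = 0.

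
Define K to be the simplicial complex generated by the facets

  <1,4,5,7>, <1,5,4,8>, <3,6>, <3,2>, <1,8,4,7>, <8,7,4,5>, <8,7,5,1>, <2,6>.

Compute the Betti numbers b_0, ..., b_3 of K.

b_0 = 2, b_1 = 1, b_2 = 0, b_3 = 1.

Take the total order 1 < 2 < 3 < 4 < 5 < 6 < 7 < 8 on the vertex set. Then K (dimension 3) consists of the simplices:

  0-simplices (8): [1], [2], [3], [4], [5], [6], [7], [8]
  1-simplices (13): [1,4], [1,5], [1,7], [1,8], [2,3], [2,6], [3,6], [4,5], [4,7], [4,8], [5,7], [5,8], [7,8]
  2-simplices (10): [1,4,5], [1,4,7], [1,4,8], [1,5,7], [1,5,8], [1,7,8], [4,5,7], [4,5,8], [4,7,8], [5,7,8]
  3-simplices (5): [1,4,5,7], [1,4,5,8], [1,4,7,8], [1,5,7,8], [4,5,7,8]

Hence C_0 ≅ Z^8, C_1 ≅ Z^13, C_2 ≅ Z^10, C_3 ≅ Z^5.

∂_1: C_1 → C_0 sends each edge [p,q] (with p < q) to q − p.
This gives a 8×13 integer matrix of rank 6; reducing to Smith normal form yields diagonal entries (1,1,1,1,1,1).

Boundary ∂_2: C_2 → C_1 maps a triangle to the signed sum of its edges. For instance
  ∂[4,5,8] = [5,8] − [4,8] + [4,5],
  ∂[4,7,8] = [7,8] − [4,8] + [4,7].
The 13×10 boundary matrix has rank 6 and Smith normal form diag(1,1,1,1,1,1).

Boundary ∂_3: C_3 → C_2 sends each 3-simplex σ to the alternating sum Σ_i (−1)^i (σ with its i-th vertex removed). For instance
  ∂[1,4,5,7] = [4,5,7] − [1,5,7] + [1,4,7] − [1,4,5],
  ∂[1,4,5,8] = [4,5,8] − [1,5,8] + [1,4,8] − [1,4,5].
The 10×5 boundary matrix has rank 4 and Smith normal form diag(1,1,1,1).

Reading off H_k = ker ∂_k / im ∂_{k+1}:

  H_0: rank C_0 − rank ∂_1 = 8 − 6 = 2, and the invariant factors of ∂_1 are all 1, so H_0 ≅ Z^2.
  H_1: rank ker ∂_1 − rank ∂_2 = (13 − 6) − 6 = 1, and the invariant factors of ∂_2 are all 1, so H_1 ≅ Z.
  H_2: rank ker ∂_2 − rank ∂_3 = (10 − 6) − 4 = 0, and the invariant factors of ∂_3 are all 1, so H_2 ≅ 0.
  H_3: rank ker ∂_3 − rank ∂_4 = (5 − 4) − 0 = 1, and there is no ∂_4, so H_3 ≅ Z.

Hence the Betti numbers are b_0 = 2, b_1 = 1, b_2 = 0, b_3 = 1.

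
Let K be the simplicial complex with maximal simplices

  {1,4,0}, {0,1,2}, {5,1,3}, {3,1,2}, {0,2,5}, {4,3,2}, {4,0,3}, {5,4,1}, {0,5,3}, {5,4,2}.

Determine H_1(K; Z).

H_1 = Z/2Z.

Take the total order 0 < 1 < 2 < 3 < 4 < 5 on the vertex set. Then K (dimension 2) consists of the simplices:

  0-simplices (6): [0], [1], [2], [3], [4], [5]
  1-simplices (15): [0,1], [0,2], [0,3], [0,4], [0,5], [1,2], [1,3], [1,4], [1,5], [2,3], [2,4], [2,5], [3,4], [3,5], [4,5]
  2-simplices (10): [0,1,2], [0,1,4], [0,2,5], [0,3,4], [0,3,5], [1,2,3], [1,3,5], [1,4,5], [2,3,4], [2,4,5]

Hence C_0 ≅ Z^6, C_1 ≅ Z^15, C_2 ≅ Z^10.

The boundary map ∂_1: C_1 → C_0 maps an edge to its endpoints' difference, ∂[p,q] = q − p.
This gives a 6×15 integer matrix of rank 5; reducing to Smith normal form yields diagonal entries (1,1,1,1,1).

Boundary ∂_2: C_2 → C_1 maps a triangle to the signed sum of its edges. For instance
  ∂[0,1,2] = [1,2] − [0,2] + [0,1],
  ∂[1,3,5] = [3,5] − [1,5] + [1,3].
The resulting 15×10 matrix has rank 10, and its Smith normal form has invariant factors (1,1,1,1,1,1,1,1,1,2).

Reading off H_k = ker ∂_k / im ∂_{k+1}:

  H_1: rank ker ∂_1 − rank ∂_2 = (15 − 5) − 10 = 0, and ∂_2 has invariant factor 2 > 1, so H_1 ≅ Z/2Z.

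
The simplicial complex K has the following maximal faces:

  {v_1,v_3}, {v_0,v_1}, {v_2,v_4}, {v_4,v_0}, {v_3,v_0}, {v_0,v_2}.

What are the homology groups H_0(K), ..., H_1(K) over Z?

Order the vertices as v_0 < v_1 < v_2 < v_3 < v_4. Listing each simplex with vertices in this order, K has dimension 1 with simplices:

  0-simplices (5): [v_0], [v_1], [v_2], [v_3], [v_4]
  1-simplices (6): [v_0,v_1], [v_0,v_2], [v_0,v_3], [v_0,v_4], [v_1,v_3], [v_2,v_4]

so the chain groups are C_0 ≅ Z^5, C_1 ≅ Z^6.

∂_1: C_1 → C_0 maps an edge to its endpoints' difference, ∂[p,q] = q − p.
As a 5×6 matrix over Z this has rank 4, with invariant factors (1,1,1,1).

Now H_k = ker ∂_k / im ∂_{k+1}, so:

  H_0: rank C_0 − rank ∂_1 = 5 − 4 = 1, and the invariant factors of ∂_1 are all 1, so H_0 = Z.
  H_1: rank ker ∂_1 − rank ∂_2 = (6 − 4) − 0 = 2, and there is no ∂_2, so H_1 = Z^2.

As a check, the Euler characteristic is 5 − 6 = -1, which agrees with 1 − 2 = -1.

H_0 = Z,  H_1 = Z^2.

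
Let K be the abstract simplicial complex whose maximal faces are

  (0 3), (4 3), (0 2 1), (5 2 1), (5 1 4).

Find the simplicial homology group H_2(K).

Fix the vertex order 0 < 1 < 2 < 3 < 4 < 5 and write every simplex with vertices in increasing order. Then dim K = 2 and the simplices of K are:

  0-simplices (6): [0], [1], [2], [3], [4], [5]
  1-simplices (9): [0,1], [0,2], [0,3], [1,2], [1,4], [1,5], [2,5], [3,4], [4,5]
  2-simplices (3): [0,1,2], [1,2,5], [1,4,5]

Hence C_0 ≅ Z^6, C_1 ≅ Z^9, C_2 ≅ Z^3.

The boundary map ∂_1: C_1 → C_0 maps an edge to its endpoints' difference, ∂[p,q] = q − p. For instance
  ∂[1,5] = [5] − [1].
The resulting 6×9 matrix has rank 5, and its Smith normal form has invariant factors (1,1,1,1,1).

∂_2: C_2 → C_1 sends each 2-simplex [p,q,r] to [q,r] − [p,r] + [p,q]. For instance
  ∂[0,1,2] = [1,2] − [0,2] + [0,1],
  ∂[1,4,5] = [4,5] − [1,5] + [1,4].
This gives a 9×3 integer matrix of rank 3; reducing to Smith normal form yields diagonal entries (1,1,1).

From H_k ≅ ker(∂_k) / im(∂_{k+1}) we obtain:

  H_2: rank ker ∂_2 − rank ∂_3 = (3 − 3) − 0 = 0, and there is no ∂_3, so H_2 ≅ 0.

H_2 ≅ 0.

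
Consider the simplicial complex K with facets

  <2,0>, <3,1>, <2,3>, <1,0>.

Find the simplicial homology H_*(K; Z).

H_0 = Z,  H_1 = Z.

Take the total order 0 < 1 < 2 < 3 on the vertex set. Then K (dimension 1) consists of the simplices:

  0-simplices (4): [0], [1], [2], [3]
  1-simplices (4): [0,1], [0,2], [1,3], [2,3]

giving chain groups C_0 ≅ Z^4, C_1 ≅ Z^4.

The boundary map ∂_1: C_1 → C_0 sends each edge [p,q] (with p < q) to q − p.
The resulting 4×4 matrix has rank 3, and its Smith normal form has invariant factors (1,1,1).

Reading off H_k = ker ∂_k / im ∂_{k+1}:

  H_0: rank C_0 − rank ∂_1 = 4 − 3 = 1, and the invariant factors of ∂_1 are all 1, so H_0 = Z.
  H_1: rank ker ∂_1 − rank ∂_2 = (4 − 3) − 0 = 1, and there is no ∂_2, so H_1 = Z.

As a check, the Euler characteristic is 4 − 4 = 0, which agrees with 1 − 1 = 0.
(K is a triangulation of the circle S^1.)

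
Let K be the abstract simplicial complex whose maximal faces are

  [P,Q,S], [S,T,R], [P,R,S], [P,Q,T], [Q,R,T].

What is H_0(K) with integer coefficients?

Fix the vertex order P < Q < R < S < T and write every simplex with vertices in increasing order. Then dim K = 2 and the simplices of K are:

  0-simplices (5): P, Q, R, S, T
  1-simplices (10): PQ, PR, PS, PT, QR, QS, QT, RS, RT, ST
  2-simplices (5): PQS, PQT, PRS, QRT, RST

giving chain groups C_0 ≅ Z^5, C_1 ≅ Z^10, C_2 ≅ Z^5.

Boundary ∂_1: C_1 → C_0 sends each edge [p,q] (with p < q) to q − p.
The 5×10 boundary matrix has rank 4 and Smith normal form diag(1,1,1,1).

The boundary map ∂_2: C_2 → C_1 maps a triangle to the signed sum of its edges. For instance
  ∂PRS = RS − PS + PR,
  ∂QRT = RT − QT + QR.
This gives a 10×5 integer matrix of rank 5; reducing to Smith normal form yields diagonal entries (1,1,1,1,1).

Computing H_k = (kernel of ∂_k) / (image of ∂_{k+1}):

  H_0: rank C_0 − rank ∂_1 = 5 − 4 = 1, and the invariant factors of ∂_1 are all 1, so H_0 ≅ Z.

H_0 = Z.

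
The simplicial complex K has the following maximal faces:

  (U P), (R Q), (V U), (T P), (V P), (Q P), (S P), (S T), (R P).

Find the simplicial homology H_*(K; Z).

We work with the vertex ordering P < Q < R < S < T < U < V. The simplices of K, each written with vertices in increasing order, are:

  0-simplices (7): P, Q, R, S, T, U, V
  1-simplices (9): PQ, PR, PS, PT, PU, PV, QR, ST, UV

so the chain groups are C_0 ≅ Z^7, C_1 ≅ Z^9.

∂_1: C_1 → C_0 is given by ∂[p,q] = [q] − [p].
This gives a 7×9 integer matrix of rank 6; reducing to Smith normal form yields diagonal entries (1,1,1,1,1,1).

Now H_k = ker ∂_k / im ∂_{k+1}, so:

  H_0: rank C_0 − rank ∂_1 = 7 − 6 = 1, and the invariant factors of ∂_1 are all 1, so H_0 ≅ Z.
  H_1: rank ker ∂_1 − rank ∂_2 = (9 − 6) − 0 = 3, and there is no ∂_2, so H_1 ≅ Z^3.

H_0 = Z,  H_1 = Z^3.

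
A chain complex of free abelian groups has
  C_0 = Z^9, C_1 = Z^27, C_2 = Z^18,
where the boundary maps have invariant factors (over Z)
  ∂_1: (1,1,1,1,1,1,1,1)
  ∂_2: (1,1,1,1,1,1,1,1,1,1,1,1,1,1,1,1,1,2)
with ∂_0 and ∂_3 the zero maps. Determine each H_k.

H_0: b_0 = 9 − 0 − 8 = 1; torsion from ∂_1 factors > 1: none. So H_0 = Z.
H_1: b_1 = 27 − 8 − 18 = 1; torsion from ∂_2 factors > 1: [2]. So H_1 = Z ⊕ Z/2.
H_2: b_2 = 18 − 18 − 0 = 0; torsion from ∂_3 factors > 1: none. So H_2 = 0.

H_0 = Z,  H_1 = Z ⊕ Z/2,  H_2 = 0.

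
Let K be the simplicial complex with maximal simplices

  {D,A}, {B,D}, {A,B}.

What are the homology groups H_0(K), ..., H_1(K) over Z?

Order the vertices as A < B < D. Listing each simplex with vertices in this order, K has dimension 1 with simplices:

  0-simplices (3): A, B, D
  1-simplices (3): AB, AD, BD

so the chain groups are C_0 ≅ Z^3, C_1 ≅ Z^3.

∂_1: C_1 → C_0 sends each edge [p,q] (with p < q) to q − p. For instance
  ∂AD = D − A.
As a 3×3 matrix over Z this has rank 2, with invariant factors (1,1).

Reading off H_k = ker ∂_k / im ∂_{k+1}:

  H_0: rank C_0 − rank ∂_1 = 3 − 2 = 1, and the invariant factors of ∂_1 are all 1, so H_0 = Z.
  H_1: rank ker ∂_1 − rank ∂_2 = (3 − 2) − 0 = 1, and there is no ∂_2, so H_1 = Z.

H_0 = Z,  H_1 = Z.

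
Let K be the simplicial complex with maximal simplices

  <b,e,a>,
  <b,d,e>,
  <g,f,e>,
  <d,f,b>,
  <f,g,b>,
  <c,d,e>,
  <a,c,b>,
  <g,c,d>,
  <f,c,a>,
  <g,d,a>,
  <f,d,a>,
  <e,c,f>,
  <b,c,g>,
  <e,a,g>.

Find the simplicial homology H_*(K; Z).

H_0 ≅ Z,  H_1 ≅ Z^2,  H_2 ≅ Z.

We work with the vertex ordering a < b < c < d < e < f < g. The simplices of K, each written with vertices in increasing order, are:

  0-simplices (7): a, b, c, d, e, f, g
  1-simplices (21): ab, ac, ad, ae, af, ag, bc, bd, be, bf, bg, cd, ce, cf, cg, de, df, dg, ef, eg, fg
  2-simplices (14): abc, abe, acf, adf, adg, aeg, bcg, bde, bdf, bfg, cde, cdg, cef, efg

giving chain groups C_0 ≅ Z^7, C_1 ≅ Z^21, C_2 ≅ Z^14.

Boundary ∂_1: C_1 → C_0 maps an edge to its endpoints' difference, ∂[p,q] = q − p.
The resulting 7×21 matrix has rank 6, and its Smith normal form has invariant factors (1,1,1,1,1,1).

Boundary ∂_2: C_2 → C_1 acts by ∂[p,q,r] = [q,r] − [p,r] + [p,q]. For instance
  ∂abc = bc − ac + ab,
  ∂bde = de − be + bd.
The 21×14 boundary matrix has rank 13 and Smith normal form diag(1,1,1,1,1,1,1,1,1,1,1,1,1).

Computing H_k = (kernel of ∂_k) / (image of ∂_{k+1}):

  H_0: rank C_0 − rank ∂_1 = 7 − 6 = 1, and the invariant factors of ∂_1 are all 1, so H_0 ≅ Z.
  H_1: rank ker ∂_1 − rank ∂_2 = (21 − 6) − 13 = 2, and the invariant factors of ∂_2 are all 1, so H_1 ≅ Z^2.
  H_2: rank ker ∂_2 − rank ∂_3 = (14 − 13) − 0 = 1, and there is no ∂_3, so H_2 ≅ Z.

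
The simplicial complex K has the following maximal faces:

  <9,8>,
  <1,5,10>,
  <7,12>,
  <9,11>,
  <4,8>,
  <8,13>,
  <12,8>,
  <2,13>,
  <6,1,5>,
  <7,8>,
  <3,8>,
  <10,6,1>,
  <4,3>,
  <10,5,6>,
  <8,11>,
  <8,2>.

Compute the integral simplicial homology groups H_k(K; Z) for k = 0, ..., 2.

H_0 ≅ Z^2,  H_1 ≅ Z^4,  H_2 ≅ Z.

Fix the vertex order 1 < 2 < 3 < 4 < 5 < 6 < 7 < 8 < 9 < 10 < 11 < 12 < 13 and write every simplex with vertices in increasing order. Then dim K = 2 and the simplices of K are:

  0-simplices (13): [1], [2], [3], [4], [5], [6], [7], [8], [9], [10], [11], [12], [13]
  1-simplices (18): [1,5], [1,6], [1,10], [2,8], [2,13], [3,4], [3,8], [4,8], [5,6], [5,10], [6,10], [7,8], [7,12], [8,9], [8,11], [8,12], [8,13], [9,11]
  2-simplices (4): [1,5,6], [1,5,10], [1,6,10], [5,6,10]

giving chain groups C_0 ≅ Z^13, C_1 ≅ Z^18, C_2 ≅ Z^4.

The boundary map ∂_1: C_1 → C_0 is given by ∂[p,q] = [q] − [p]. For instance
  ∂[1,5] = [5] − [1].
As a 13×18 matrix over Z this has rank 11, with invariant factors (1,1,1,1,1,1,1,1,1,1,1).

Boundary ∂_2: C_2 → C_1 maps a triangle to the signed sum of its edges. For instance
  ∂[1,6,10] = [6,10] − [1,10] + [1,6],
  ∂[1,5,10] = [5,10] − [1,10] + [1,5].
This gives a 18×4 integer matrix of rank 3; reducing to Smith normal form yields diagonal entries (1,1,1).

Computing H_k = (kernel of ∂_k) / (image of ∂_{k+1}):

  H_0: rank C_0 − rank ∂_1 = 13 − 11 = 2, and the invariant factors of ∂_1 are all 1, so H_0 ≅ Z^2.
  H_1: rank ker ∂_1 − rank ∂_2 = (18 − 11) − 3 = 4, and the invariant factors of ∂_2 are all 1, so H_1 ≅ Z^4.
  H_2: rank ker ∂_2 − rank ∂_3 = (4 − 3) − 0 = 1, and there is no ∂_3, so H_2 ≅ Z.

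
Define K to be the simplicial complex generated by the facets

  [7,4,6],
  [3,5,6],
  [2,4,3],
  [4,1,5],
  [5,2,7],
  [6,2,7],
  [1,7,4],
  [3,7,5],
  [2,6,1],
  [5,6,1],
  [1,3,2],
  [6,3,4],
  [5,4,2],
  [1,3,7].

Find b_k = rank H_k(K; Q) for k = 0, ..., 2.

Take the total order 1 < 2 < 3 < 4 < 5 < 6 < 7 on the vertex set. Then K (dimension 2) consists of the simplices:

  0-simplices (7): [1], [2], [3], [4], [5], [6], [7]
  1-simplices (21): [1,2], [1,3], [1,4], [1,5], [1,6], [1,7], [2,3], [2,4], [2,5], [2,6], [2,7], [3,4], [3,5], [3,6], [3,7], [4,5], [4,6], [4,7], [5,6], [5,7], [6,7]
  2-simplices (14): [1,2,3], [1,2,6], [1,3,7], [1,4,5], [1,4,7], [1,5,6], [2,3,4], [2,4,5], [2,5,7], [2,6,7], [3,4,6], [3,5,6], [3,5,7], [4,6,7]

so the chain groups are C_0 ≅ Z^7, C_1 ≅ Z^21, C_2 ≅ Z^14.

∂_1: C_1 → C_0 maps an edge to its endpoints' difference, ∂[p,q] = q − p. For instance
  ∂[2,7] = [7] − [2].
The resulting 7×21 matrix has rank 6, and its Smith normal form has invariant factors (1,1,1,1,1,1).

Boundary ∂_2: C_2 → C_1 maps a triangle to the signed sum of its edges. For instance
  ∂[3,5,7] = [5,7] − [3,7] + [3,5],
  ∂[3,5,6] = [5,6] − [3,6] + [3,5].
As a 21×14 matrix over Z this has rank 13, with invariant factors (1,1,1,1,1,1,1,1,1,1,1,1,1).

Reading off H_k = ker ∂_k / im ∂_{k+1}:

  H_0: rank C_0 − rank ∂_1 = 7 − 6 = 1, and the invariant factors of ∂_1 are all 1, so H_0 ≅ Z.
  H_1: rank ker ∂_1 − rank ∂_2 = (21 − 6) − 13 = 2, and the invariant factors of ∂_2 are all 1, so H_1 ≅ Z^2.
  H_2: rank ker ∂_2 − rank ∂_3 = (14 − 13) − 0 = 1, and there is no ∂_3, so H_2 ≅ Z.

Hence the Betti numbers are b_0 = 1, b_1 = 2, b_2 = 1.

b_0 = 1, b_1 = 2, b_2 = 1.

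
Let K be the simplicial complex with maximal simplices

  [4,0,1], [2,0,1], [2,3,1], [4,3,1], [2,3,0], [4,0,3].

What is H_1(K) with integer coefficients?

We work with the vertex ordering 0 < 1 < 2 < 3 < 4. The simplices of K, each written with vertices in increasing order, are:

  0-simplices (5): [0], [1], [2], [3], [4]
  1-simplices (9): [0,1], [0,2], [0,3], [0,4], [1,2], [1,3], [1,4], [2,3], [3,4]
  2-simplices (6): [0,1,2], [0,1,4], [0,2,3], [0,3,4], [1,2,3], [1,3,4]

so the chain groups are C_0 ≅ Z^5, C_1 ≅ Z^9, C_2 ≅ Z^6.

∂_1: C_1 → C_0 maps an edge to its endpoints' difference, ∂[p,q] = q − p. For instance
  ∂[1,3] = [3] − [1].
As a 5×9 matrix over Z this has rank 4, with invariant factors (1,1,1,1).

∂_2: C_2 → C_1 acts by ∂[p,q,r] = [q,r] − [p,r] + [p,q]. For instance
  ∂[0,1,2] = [1,2] − [0,2] + [0,1],
  ∂[1,3,4] = [3,4] − [1,4] + [1,3].
The resulting 9×6 matrix has rank 5, and its Smith normal form has invariant factors (1,1,1,1,1).

Computing H_k = (kernel of ∂_k) / (image of ∂_{k+1}):

  H_1: rank ker ∂_1 − rank ∂_2 = (9 − 4) − 5 = 0, and the invariant factors of ∂_2 are all 1, so H_1 = 0.

H_1 ≅ 0.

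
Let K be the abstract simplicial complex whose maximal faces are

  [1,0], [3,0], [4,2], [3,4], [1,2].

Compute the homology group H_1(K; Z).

We work with the vertex ordering 0 < 1 < 2 < 3 < 4. The simplices of K, each written with vertices in increasing order, are:

  0-simplices (5): [0], [1], [2], [3], [4]
  1-simplices (5): [0,1], [0,3], [1,2], [2,4], [3,4]

giving chain groups C_0 ≅ Z^5, C_1 ≅ Z^5.

The boundary map ∂_1: C_1 → C_0 maps an edge to its endpoints' difference, ∂[p,q] = q − p. For instance
  ∂[2,4] = [4] − [2].
The 5×5 boundary matrix has rank 4 and Smith normal form diag(1,1,1,1).

Now H_k = ker ∂_k / im ∂_{k+1}, so:

  H_1: rank ker ∂_1 − rank ∂_2 = (5 − 4) − 0 = 1, and there is no ∂_2, so H_1 = Z.

(K is a triangulation of the circle S^1.)

H_1 ≅ Z.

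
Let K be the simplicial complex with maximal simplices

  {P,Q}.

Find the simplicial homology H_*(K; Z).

H_0 = Z,  H_1 = 0.

Take the total order P < Q on the vertex set. Then K (dimension 1) consists of the simplices:

  0-simplices (2): P, Q
  1-simplices (1): PQ

Hence C_0 ≅ Z^2, C_1 ≅ Z^1.

∂_1: C_1 → C_0 is given by ∂[p,q] = [q] − [p]. For instance
  ∂PQ = Q − P.
The 2×1 boundary matrix has rank 1 and Smith normal form diag(1).

Reading off H_k = ker ∂_k / im ∂_{k+1}:

  H_0: rank C_0 − rank ∂_1 = 2 − 1 = 1, and the invariant factors of ∂_1 are all 1, so H_0 ≅ Z.
  H_1: rank ker ∂_1 − rank ∂_2 = (1 − 1) − 0 = 0, and there is no ∂_2, so H_1 ≅ 0.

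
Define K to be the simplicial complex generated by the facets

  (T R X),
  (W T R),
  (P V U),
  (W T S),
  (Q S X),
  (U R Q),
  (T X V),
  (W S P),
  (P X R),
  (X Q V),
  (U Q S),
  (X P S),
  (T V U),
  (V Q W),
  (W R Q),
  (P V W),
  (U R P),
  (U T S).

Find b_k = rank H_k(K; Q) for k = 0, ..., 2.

Fix the vertex order P < Q < R < S < T < U < V < W < X and write every simplex with vertices in increasing order. Then dim K = 2 and the simplices of K are:

  0-simplices (9): P, Q, R, S, T, U, V, W, X
  1-simplices (27): PR, PS, PU, PV, PW, PX, QR, QS, QU, QV, QW, QX, RT, RU, RW, RX, ST, SU, SW, SX, TU, TV, TW, TX, UV, VW, VX
  2-simplices (18): PRU, PRX, PSW, PSX, PUV, PVW, QRU, QRW, QSU, QSX, QVW, QVX, RTW, RTX, STU, STW, TUV, TVX

Hence C_0 ≅ Z^9, C_1 ≅ Z^27, C_2 ≅ Z^18.

Boundary ∂_1: C_1 → C_0 maps an edge to its endpoints' difference, ∂[p,q] = q − p. For instance
  ∂RW = W − R.
This gives a 9×27 integer matrix of rank 8; reducing to Smith normal form yields diagonal entries (1,1,1,1,1,1,1,1).

∂_2: C_2 → C_1 maps a triangle to the signed sum of its edges. For instance
  ∂TUV = UV − TV + TU,
  ∂PRU = RU − PU + PR.
The 27×18 boundary matrix has rank 17 and Smith normal form diag(1,1,1,1,1,1,1,1,1,1,1,1,1,1,1,1,1).

Now H_k = ker ∂_k / im ∂_{k+1}, so:

  H_0: rank C_0 − rank ∂_1 = 9 − 8 = 1, and the invariant factors of ∂_1 are all 1, so H_0 ≅ Z.
  H_1: rank ker ∂_1 − rank ∂_2 = (27 − 8) − 17 = 2, and the invariant factors of ∂_2 are all 1, so H_1 ≅ Z^2.
  H_2: rank ker ∂_2 − rank ∂_3 = (18 − 17) − 0 = 1, and there is no ∂_3, so H_2 ≅ Z.

As a check, the Euler characteristic is 9 − 27 + 18 = 0, which agrees with 1 − 2 + 1 = 0.

Hence the Betti numbers are b_0 = 1, b_1 = 2, b_2 = 1.

b_0 = 1, b_1 = 2, b_2 = 1.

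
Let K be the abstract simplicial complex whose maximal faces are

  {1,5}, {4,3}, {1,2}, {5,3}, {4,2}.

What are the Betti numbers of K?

b_0 = 1, b_1 = 1.

Take the total order 1 < 2 < 3 < 4 < 5 on the vertex set. Then K (dimension 1) consists of the simplices:

  0-simplices (5): [1], [2], [3], [4], [5]
  1-simplices (5): [1,2], [1,5], [2,4], [3,4], [3,5]

so the chain groups are C_0 ≅ Z^5, C_1 ≅ Z^5.

Boundary ∂_1: C_1 → C_0 sends each edge [p,q] (with p < q) to q − p.
This gives a 5×5 integer matrix of rank 4; reducing to Smith normal form yields diagonal entries (1,1,1,1).

Now H_k = ker ∂_k / im ∂_{k+1}, so:

  H_0: rank C_0 − rank ∂_1 = 5 − 4 = 1, and the invariant factors of ∂_1 are all 1, so H_0 ≅ Z.
  H_1: rank ker ∂_1 − rank ∂_2 = (5 − 4) − 0 = 1, and there is no ∂_2, so H_1 ≅ Z.

Hence the Betti numbers are b_0 = 1, b_1 = 1.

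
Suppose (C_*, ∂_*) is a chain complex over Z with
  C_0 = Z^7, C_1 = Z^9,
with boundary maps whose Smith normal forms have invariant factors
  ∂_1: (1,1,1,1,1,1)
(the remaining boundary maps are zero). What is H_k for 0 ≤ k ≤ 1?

H_0: b_0 = 7 − 0 − 6 = 1; torsion from ∂_1 factors > 1: none. So H_0 = Z.
H_1: b_1 = 9 − 6 − 0 = 3; torsion from ∂_2 factors > 1: none. So H_1 = Z^3.

H_0 = Z,  H_1 = Z^3.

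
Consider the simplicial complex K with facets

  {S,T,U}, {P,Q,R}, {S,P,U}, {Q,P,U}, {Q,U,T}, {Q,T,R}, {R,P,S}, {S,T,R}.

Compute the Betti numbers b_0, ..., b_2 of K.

Take the total order P < Q < R < S < T < U on the vertex set. Then K (dimension 2) consists of the simplices:

  0-simplices (6): P, Q, R, S, T, U
  1-simplices (12): PQ, PR, PS, PU, QR, QT, QU, RS, RT, ST, SU, TU
  2-simplices (8): PQR, PQU, PRS, PSU, QRT, QTU, RST, STU

so the chain groups are C_0 ≅ Z^6, C_1 ≅ Z^12, C_2 ≅ Z^8.

∂_1: C_1 → C_0 maps an edge to its endpoints' difference, ∂[p,q] = q − p. For instance
  ∂QT = T − Q.
The 6×12 boundary matrix has rank 5 and Smith normal form diag(1,1,1,1,1).

∂_2: C_2 → C_1 acts by ∂[p,q,r] = [q,r] − [p,r] + [p,q]. For instance
  ∂PQU = QU − PU + PQ,
  ∂QRT = RT − QT + QR.
As a 12×8 matrix over Z this has rank 7, with invariant factors (1,1,1,1,1,1,1).

Computing H_k = (kernel of ∂_k) / (image of ∂_{k+1}):

  H_0: rank C_0 − rank ∂_1 = 6 − 5 = 1, and the invariant factors of ∂_1 are all 1, so H_0 = Z.
  H_1: rank ker ∂_1 − rank ∂_2 = (12 − 5) − 7 = 0, and the invariant factors of ∂_2 are all 1, so H_1 = 0.
  H_2: rank ker ∂_2 − rank ∂_3 = (8 − 7) − 0 = 1, and there is no ∂_3, so H_2 = Z.

As a check, the Euler characteristic is 6 − 12 + 8 = 2, which agrees with 1 − 0 + 1 = 2.

Hence the Betti numbers are b_0 = 1, b_1 = 0, b_2 = 1.

b_0 = 1, b_1 = 0, b_2 = 1.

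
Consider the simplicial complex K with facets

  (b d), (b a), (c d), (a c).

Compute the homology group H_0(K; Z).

Take the total order a < b < c < d on the vertex set. Then K (dimension 1) consists of the simplices:

  0-simplices (4): a, b, c, d
  1-simplices (4): ab, ac, bd, cd

Hence C_0 ≅ Z^4, C_1 ≅ Z^4.

Boundary ∂_1: C_1 → C_0 is given by ∂[p,q] = [q] − [p].
The 4×4 boundary matrix has rank 3 and Smith normal form diag(1,1,1).

Computing H_k = (kernel of ∂_k) / (image of ∂_{k+1}):

  H_0: rank C_0 − rank ∂_1 = 4 − 3 = 1, and the invariant factors of ∂_1 are all 1, so H_0 = Z.

(K is a triangulation of the circle S^1.)

H_0 = Z.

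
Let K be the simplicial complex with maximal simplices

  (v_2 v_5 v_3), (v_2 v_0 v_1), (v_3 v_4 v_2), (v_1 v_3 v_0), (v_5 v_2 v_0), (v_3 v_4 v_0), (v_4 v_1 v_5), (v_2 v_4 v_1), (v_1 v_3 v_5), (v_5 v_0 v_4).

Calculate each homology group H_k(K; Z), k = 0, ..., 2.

H_0 ≅ Z,  H_1 ≅ Z/2,  H_2 = 0.

K has 6 vertices, 15 edges, 10 triangles.
rank ∂_0 = 0, rank ∂_1 = 5 ⇒ b_0 = 6 − 0 − 5 = 1; all invariant factors of ∂_1 are 1 so no torsion. So H_0 ≅ Z.
rank ∂_1 = 5, rank ∂_2 = 10 ⇒ b_1 = 15 − 5 − 10 = 0; ∂_2 has invariant factor(s) [2] giving torsion. So H_1 ≅ Z/2.
rank ∂_2 = 10, rank ∂_3 = 0 ⇒ b_2 = 10 − 10 − 0 = 0. So H_2 ≅ 0.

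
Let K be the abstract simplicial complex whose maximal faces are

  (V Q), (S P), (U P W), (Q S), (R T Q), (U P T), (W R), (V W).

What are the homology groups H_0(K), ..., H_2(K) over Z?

Take the total order P < Q < R < S < T < U < V < W on the vertex set. Then K (dimension 2) consists of the simplices:

  0-simplices (8): P, Q, R, S, T, U, V, W
  1-simplices (13): PS, PT, PU, PW, QR, QS, QT, QV, RT, RW, TU, UW, VW
  2-simplices (3): PTU, PUW, QRT

so the chain groups are C_0 ≅ Z^8, C_1 ≅ Z^13, C_2 ≅ Z^3.

The boundary map ∂_1: C_1 → C_0 maps an edge to its endpoints' difference, ∂[p,q] = q − p.
This gives a 8×13 integer matrix of rank 7; reducing to Smith normal form yields diagonal entries (1,1,1,1,1,1,1).

The boundary map ∂_2: C_2 → C_1 acts by ∂[p,q,r] = [q,r] − [p,r] + [p,q]. For instance
  ∂PUW = UW − PW + PU,
  ∂QRT = RT − QT + QR.
As a 13×3 matrix over Z this has rank 3, with invariant factors (1,1,1).

Reading off H_k = ker ∂_k / im ∂_{k+1}:

  H_0: rank C_0 − rank ∂_1 = 8 − 7 = 1, and the invariant factors of ∂_1 are all 1, so H_0 = Z.
  H_1: rank ker ∂_1 − rank ∂_2 = (13 − 7) − 3 = 3, and the invariant factors of ∂_2 are all 1, so H_1 = Z^3.
  H_2: rank ker ∂_2 − rank ∂_3 = (3 − 3) − 0 = 0, and there is no ∂_3, so H_2 = 0.

As a check, the Euler characteristic is 8 − 13 + 3 = -2, which agrees with 1 − 3 + 0 = -2.

H_0 ≅ Z,  H_1 ≅ Z^3,  H_2 = 0.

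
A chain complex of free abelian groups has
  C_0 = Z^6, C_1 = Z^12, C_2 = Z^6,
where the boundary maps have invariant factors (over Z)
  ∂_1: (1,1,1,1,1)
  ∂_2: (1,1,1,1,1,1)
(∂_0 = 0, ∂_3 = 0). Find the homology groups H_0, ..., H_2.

H_0: b_0 = 6 − 0 − 5 = 1; torsion from ∂_1 factors > 1: none. So H_0 ≅ Z.
H_1: b_1 = 12 − 5 − 6 = 1; torsion from ∂_2 factors > 1: none. So H_1 ≅ Z.
H_2: b_2 = 6 − 6 − 0 = 0; torsion from ∂_3 factors > 1: none. So H_2 ≅ 0.

H_0 ≅ Z,  H_1 ≅ Z,  H_2 = 0.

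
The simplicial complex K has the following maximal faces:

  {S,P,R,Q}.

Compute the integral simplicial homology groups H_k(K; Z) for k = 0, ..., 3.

Fix the vertex order P < Q < R < S and write every simplex with vertices in increasing order. Then dim K = 3 and the simplices of K are:

  0-simplices (4): P, Q, R, S
  1-simplices (6): PQ, PR, PS, QR, QS, RS
  2-simplices (4): PQR, PQS, PRS, QRS
  3-simplices (1): PQRS

Hence C_0 ≅ Z^4, C_1 ≅ Z^6, C_2 ≅ Z^4, C_3 ≅ Z^1.

∂_1: C_1 → C_0 maps an edge to its endpoints' difference, ∂[p,q] = q − p.
The resulting 4×6 matrix has rank 3, and its Smith normal form has invariant factors (1,1,1).

∂_2: C_2 → C_1 maps a triangle to the signed sum of its edges. For instance
  ∂PQS = QS − PS + PQ,
  ∂QRS = RS − QS + QR.
The resulting 6×4 matrix has rank 3, and its Smith normal form has invariant factors (1,1,1).

The boundary map ∂_3: C_3 → C_2 sends each 3-simplex σ to the alternating sum Σ_i (−1)^i (σ with its i-th vertex removed). For instance
  ∂PQRS = QRS − PRS + PQS − PQR.
The resulting 4×1 matrix has rank 1, and its Smith normal form has invariant factors (1).

Now H_k = ker ∂_k / im ∂_{k+1}, so:

  H_0: rank C_0 − rank ∂_1 = 4 − 3 = 1, and the invariant factors of ∂_1 are all 1, so H_0 = Z.
  H_1: rank ker ∂_1 − rank ∂_2 = (6 − 3) − 3 = 0, and the invariant factors of ∂_2 are all 1, so H_1 = 0.
  H_2: rank ker ∂_2 − rank ∂_3 = (4 − 3) − 1 = 0, and the invariant factors of ∂_3 are all 1, so H_2 = 0.
  H_3: rank ker ∂_3 − rank ∂_4 = (1 − 1) − 0 = 0, and there is no ∂_4, so H_3 = 0.

As a check, the Euler characteristic is 4 − 6 + 4 − 1 = 1, which agrees with 1 − 0 + 0 − 0 = 1.

H_0 ≅ Z,  H_1 = 0,  H_2 = 0,  H_3 = 0.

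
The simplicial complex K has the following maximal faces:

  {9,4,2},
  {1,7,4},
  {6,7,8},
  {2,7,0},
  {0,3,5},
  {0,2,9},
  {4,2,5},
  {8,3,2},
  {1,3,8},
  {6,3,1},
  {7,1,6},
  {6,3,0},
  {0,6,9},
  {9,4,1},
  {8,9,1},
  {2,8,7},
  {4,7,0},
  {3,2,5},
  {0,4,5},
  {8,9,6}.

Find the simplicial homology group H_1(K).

K has 10 vertices, 30 edges, 20 triangles.
rank ∂_1 = 9, rank ∂_2 = 20 ⇒ b_1 = 30 − 9 − 20 = 1; ∂_2 has invariant factor(s) [2] giving torsion. So H_1 ≅ Z ⊕ Z/2.

H_1 = Z ⊕ Z/2.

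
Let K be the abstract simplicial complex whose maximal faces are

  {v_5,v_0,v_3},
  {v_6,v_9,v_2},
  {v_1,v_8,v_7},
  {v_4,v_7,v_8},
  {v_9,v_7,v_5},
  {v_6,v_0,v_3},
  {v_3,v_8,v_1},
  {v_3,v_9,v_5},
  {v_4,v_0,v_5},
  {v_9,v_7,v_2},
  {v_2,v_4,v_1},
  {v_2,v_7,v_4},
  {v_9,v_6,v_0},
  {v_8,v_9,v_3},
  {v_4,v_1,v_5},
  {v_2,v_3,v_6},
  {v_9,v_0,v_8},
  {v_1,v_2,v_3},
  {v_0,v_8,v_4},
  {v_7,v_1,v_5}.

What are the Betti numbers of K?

K has 10 vertices, 30 edges, 20 triangles.
rank ∂_0 = 0, rank ∂_1 = 9 ⇒ b_0 = 10 − 0 − 9 = 1; all invariant factors of ∂_1 are 1 so no torsion. So H_0 ≅ Z.
rank ∂_1 = 9, rank ∂_2 = 20 ⇒ b_1 = 30 − 9 − 20 = 1; ∂_2 has invariant factor(s) [2] giving torsion. So H_1 ≅ Z ⊕ Z/2.
rank ∂_2 = 20, rank ∂_3 = 0 ⇒ b_2 = 20 − 20 − 0 = 0. So H_2 ≅ 0.

b_0 = 1, b_1 = 1, b_2 = 0.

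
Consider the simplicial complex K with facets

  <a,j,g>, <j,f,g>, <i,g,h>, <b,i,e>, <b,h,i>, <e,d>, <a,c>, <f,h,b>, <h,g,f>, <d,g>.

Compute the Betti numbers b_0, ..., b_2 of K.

Order the vertices as a < b < c < d < e < f < g < h < i < j. Listing each simplex with vertices in this order, K has dimension 2 with simplices:

  0-simplices (10): a, b, c, d, e, f, g, h, i, j
  1-simplices (17): ac, ag, aj, be, bf, bh, bi, de, dg, ei, fg, fh, fj, gh, gi, gj, hi
  2-simplices (7): agj, bei, bfh, bhi, fgh, fgj, ghi

Hence C_0 ≅ Z^10, C_1 ≅ Z^17, C_2 ≅ Z^7.

The boundary map ∂_1: C_1 → C_0 maps an edge to its endpoints' difference, ∂[p,q] = q − p. For instance
  ∂fh = h − f.
As a 10×17 matrix over Z this has rank 9, with invariant factors (1,1,1,1,1,1,1,1,1).

∂_2: C_2 → C_1 sends each 2-simplex [p,q,r] to [q,r] − [p,r] + [p,q]. For instance
  ∂bei = ei − bi + be,
  ∂agj = gj − aj + ag.
The resulting 17×7 matrix has rank 7, and its Smith normal form has invariant factors (1,1,1,1,1,1,1).

Now H_k = ker ∂_k / im ∂_{k+1}, so:

  H_0: rank C_0 − rank ∂_1 = 10 − 9 = 1, and the invariant factors of ∂_1 are all 1, so H_0 = Z.
  H_1: rank ker ∂_1 − rank ∂_2 = (17 − 9) − 7 = 1, and the invariant factors of ∂_2 are all 1, so H_1 = Z.
  H_2: rank ker ∂_2 − rank ∂_3 = (7 − 7) − 0 = 0, and there is no ∂_3, so H_2 = 0.

Hence the Betti numbers are b_0 = 1, b_1 = 1, b_2 = 0.

b_0 = 1, b_1 = 1, b_2 = 0.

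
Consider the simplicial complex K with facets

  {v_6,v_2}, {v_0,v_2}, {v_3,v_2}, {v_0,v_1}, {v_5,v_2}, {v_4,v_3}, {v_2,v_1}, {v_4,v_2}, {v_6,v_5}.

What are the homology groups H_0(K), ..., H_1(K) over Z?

We work with the vertex ordering v_0 < v_1 < v_2 < v_3 < v_4 < v_5 < v_6. The simplices of K, each written with vertices in increasing order, are:

  0-simplices (7): [v_0], [v_1], [v_2], [v_3], [v_4], [v_5], [v_6]
  1-simplices (9): [v_0,v_1], [v_0,v_2], [v_1,v_2], [v_2,v_3], [v_2,v_4], [v_2,v_5], [v_2,v_6], [v_3,v_4], [v_5,v_6]

Hence C_0 ≅ Z^7, C_1 ≅ Z^9.

The boundary map ∂_1: C_1 → C_0 sends each edge [p,q] (with p < q) to q − p. For instance
  ∂[v_1,v_2] = [v_2] − [v_1].
The resulting 7×9 matrix has rank 6, and its Smith normal form has invariant factors (1,1,1,1,1,1).

Now H_k = ker ∂_k / im ∂_{k+1}, so:

  H_0: rank C_0 − rank ∂_1 = 7 − 6 = 1, and the invariant factors of ∂_1 are all 1, so H_0 ≅ Z.
  H_1: rank ker ∂_1 − rank ∂_2 = (9 − 6) − 0 = 3, and there is no ∂_2, so H_1 ≅ Z^3.

As a check, the Euler characteristic is 7 − 9 = -2, which agrees with 1 − 3 = -2.

H_0 = Z,  H_1 = Z^3.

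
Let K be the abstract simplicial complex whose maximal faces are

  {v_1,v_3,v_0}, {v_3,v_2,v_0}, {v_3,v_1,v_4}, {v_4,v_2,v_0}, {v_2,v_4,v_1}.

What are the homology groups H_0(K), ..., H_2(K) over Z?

H_0 = Z,  H_1 = Z,  H_2 = 0.

Fix the vertex order v_0 < v_1 < v_2 < v_3 < v_4 and write every simplex with vertices in increasing order. Then dim K = 2 and the simplices of K are:

  0-simplices (5): [v_0], [v_1], [v_2], [v_3], [v_4]
  1-simplices (10): [v_0,v_1], [v_0,v_2], [v_0,v_3], [v_0,v_4], [v_1,v_2], [v_1,v_3], [v_1,v_4], [v_2,v_3], [v_2,v_4], [v_3,v_4]
  2-simplices (5): [v_0,v_1,v_3], [v_0,v_2,v_3], [v_0,v_2,v_4], [v_1,v_2,v_4], [v_1,v_3,v_4]

Hence C_0 ≅ Z^5, C_1 ≅ Z^10, C_2 ≅ Z^5.

The boundary map ∂_1: C_1 → C_0 is given by ∂[p,q] = [q] − [p].
As a 5×10 matrix over Z this has rank 4, with invariant factors (1,1,1,1).

∂_2: C_2 → C_1 maps a triangle to the signed sum of its edges. For instance
  ∂[v_1,v_3,v_4] = [v_3,v_4] − [v_1,v_4] + [v_1,v_3],
  ∂[v_1,v_2,v_4] = [v_2,v_4] − [v_1,v_4] + [v_1,v_2].
This gives a 10×5 integer matrix of rank 5; reducing to Smith normal form yields diagonal entries (1,1,1,1,1).

Reading off H_k = ker ∂_k / im ∂_{k+1}:

  H_0: rank C_0 − rank ∂_1 = 5 − 4 = 1, and the invariant factors of ∂_1 are all 1, so H_0 = Z.
  H_1: rank ker ∂_1 − rank ∂_2 = (10 − 4) − 5 = 1, and the invariant factors of ∂_2 are all 1, so H_1 = Z.
  H_2: rank ker ∂_2 − rank ∂_3 = (5 − 5) − 0 = 0, and there is no ∂_3, so H_2 = 0.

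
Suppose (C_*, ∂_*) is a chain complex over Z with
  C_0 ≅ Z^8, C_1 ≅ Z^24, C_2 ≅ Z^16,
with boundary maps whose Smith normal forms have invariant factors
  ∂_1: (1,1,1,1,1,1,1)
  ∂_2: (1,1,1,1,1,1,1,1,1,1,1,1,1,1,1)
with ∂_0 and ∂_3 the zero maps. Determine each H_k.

H_0 = Z,  H_1 = Z^2,  H_2 = Z.

H_0: b_0 = 8 − 0 − 7 = 1; torsion from ∂_1 factors > 1: none. So H_0 = Z.
H_1: b_1 = 24 − 7 − 15 = 2; torsion from ∂_2 factors > 1: none. So H_1 = Z^2.
H_2: b_2 = 16 − 15 − 0 = 1; torsion from ∂_3 factors > 1: none. So H_2 = Z.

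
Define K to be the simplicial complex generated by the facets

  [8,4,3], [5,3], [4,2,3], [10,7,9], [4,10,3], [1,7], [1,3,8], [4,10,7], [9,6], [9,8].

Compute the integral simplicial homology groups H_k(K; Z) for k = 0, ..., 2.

K has 10 vertices, 17 edges, 6 triangles.
rank ∂_0 = 0, rank ∂_1 = 9 ⇒ b_0 = 10 − 0 − 9 = 1; all invariant factors of ∂_1 are 1 so no torsion. So H_0 ≅ Z.
rank ∂_1 = 9, rank ∂_2 = 6 ⇒ b_1 = 17 − 9 − 6 = 2; all invariant factors of ∂_2 are 1 so no torsion. So H_1 ≅ Z^2.
rank ∂_2 = 6, rank ∂_3 = 0 ⇒ b_2 = 6 − 6 − 0 = 0. So H_2 ≅ 0.

H_0 = Z,  H_1 = Z^2,  H_2 = 0.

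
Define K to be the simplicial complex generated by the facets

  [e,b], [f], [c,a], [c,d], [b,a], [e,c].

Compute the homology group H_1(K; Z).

K has 6 vertices, 5 edges.
rank ∂_1 = 4, rank ∂_2 = 0 ⇒ b_1 = 5 − 4 − 0 = 1. So H_1 = Z.

H_1 ≅ Z.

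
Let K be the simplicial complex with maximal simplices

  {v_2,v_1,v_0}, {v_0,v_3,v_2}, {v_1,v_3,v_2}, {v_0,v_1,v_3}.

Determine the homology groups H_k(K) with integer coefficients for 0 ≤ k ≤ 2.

Fix the vertex order v_0 < v_1 < v_2 < v_3 and write every simplex with vertices in increasing order. Then dim K = 2 and the simplices of K are:

  0-simplices (4): [v_0], [v_1], [v_2], [v_3]
  1-simplices (6): [v_0,v_1], [v_0,v_2], [v_0,v_3], [v_1,v_2], [v_1,v_3], [v_2,v_3]
  2-simplices (4): [v_0,v_1,v_2], [v_0,v_1,v_3], [v_0,v_2,v_3], [v_1,v_2,v_3]

so the chain groups are C_0 ≅ Z^4, C_1 ≅ Z^6, C_2 ≅ Z^4.

The boundary map ∂_1: C_1 → C_0 sends each edge [p,q] (with p < q) to q − p. For instance
  ∂[v_0,v_1] = [v_1] − [v_0].
The 4×6 boundary matrix has rank 3 and Smith normal form diag(1,1,1).

Boundary ∂_2: C_2 → C_1 sends each 2-simplex [p,q,r] to [q,r] − [p,r] + [p,q]. For instance
  ∂[v_0,v_1,v_3] = [v_1,v_3] − [v_0,v_3] + [v_0,v_1],
  ∂[v_1,v_2,v_3] = [v_2,v_3] − [v_1,v_3] + [v_1,v_2].
This gives a 6×4 integer matrix of rank 3; reducing to Smith normal form yields diagonal entries (1,1,1).

Now H_k = ker ∂_k / im ∂_{k+1}, so:

  H_0: rank C_0 − rank ∂_1 = 4 − 3 = 1, and the invariant factors of ∂_1 are all 1, so H_0 ≅ Z.
  H_1: rank ker ∂_1 − rank ∂_2 = (6 − 3) − 3 = 0, and the invariant factors of ∂_2 are all 1, so H_1 ≅ 0.
  H_2: rank ker ∂_2 − rank ∂_3 = (4 − 3) − 0 = 1, and there is no ∂_3, so H_2 ≅ Z.

As a check, the Euler characteristic is 4 − 6 + 4 = 2, which agrees with 1 − 0 + 1 = 2.

H_0 ≅ Z,  H_1 = 0,  H_2 ≅ Z.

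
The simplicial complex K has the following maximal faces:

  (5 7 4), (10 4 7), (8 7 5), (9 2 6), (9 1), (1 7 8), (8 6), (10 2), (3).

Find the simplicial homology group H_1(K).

H_1 = Z^2.

Order the vertices as 1 < 2 < 3 < 4 < 5 < 6 < 7 < 8 < 9 < 10. Listing each simplex with vertices in this order, K has dimension 2 with simplices:

  0-simplices (10): [1], [2], [3], [4], [5], [6], [7], [8], [9], [10]
  1-simplices (15): [1,7], [1,8], [1,9], [2,6], [2,9], [2,10], [4,5], [4,7], [4,10], [5,7], [5,8], [6,8], [6,9], [7,8], [7,10]
  2-simplices (5): [1,7,8], [2,6,9], [4,5,7], [4,7,10], [5,7,8]

giving chain groups C_0 ≅ Z^10, C_1 ≅ Z^15, C_2 ≅ Z^5.

The boundary map ∂_1: C_1 → C_0 maps an edge to its endpoints' difference, ∂[p,q] = q − p.
As a 10×15 matrix over Z this has rank 8, with invariant factors (1,1,1,1,1,1,1,1).

∂_2: C_2 → C_1 sends each 2-simplex [p,q,r] to [q,r] − [p,r] + [p,q]. For instance
  ∂[4,7,10] = [7,10] − [4,10] + [4,7],
  ∂[4,5,7] = [5,7] − [4,7] + [4,5].
As a 15×5 matrix over Z this has rank 5, with invariant factors (1,1,1,1,1).

From H_k ≅ ker(∂_k) / im(∂_{k+1}) we obtain:

  H_1: rank ker ∂_1 − rank ∂_2 = (15 − 8) − 5 = 2, and the invariant factors of ∂_2 are all 1, so H_1 ≅ Z^2.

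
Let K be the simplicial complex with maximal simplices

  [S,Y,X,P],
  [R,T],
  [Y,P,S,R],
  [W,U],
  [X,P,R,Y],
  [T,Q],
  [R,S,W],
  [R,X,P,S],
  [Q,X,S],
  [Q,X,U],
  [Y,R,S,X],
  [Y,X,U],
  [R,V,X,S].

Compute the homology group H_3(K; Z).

We work with the vertex ordering P < Q < R < S < T < U < V < W < X < Y. The simplices of K, each written with vertices in increasing order, are:

  0-simplices (10): P, Q, R, S, T, U, V, W, X, Y
  1-simplices (23): PR, PS, PX, PY, QS, QT, QU, QX, RS, RT, RV, RW, RX, RY, SV, SW, SX, SY, UW, UX, UY, VX, XY
  2-simplices (17): PRS, PRX, PRY, PSX, PSY, PXY, QSX, QUX, RSV, RSW, RSX, RSY, RVX, RXY, SVX, SXY, UXY
  3-simplices (6): PRSX, PRSY, PRXY, PSXY, RSVX, RSXY

giving chain groups C_0 ≅ Z^10, C_1 ≅ Z^23, C_2 ≅ Z^17, C_3 ≅ Z^6.

∂_1: C_1 → C_0 maps an edge to its endpoints' difference, ∂[p,q] = q − p. For instance
  ∂PX = X − P.
The 10×23 boundary matrix has rank 9 and Smith normal form diag(1,1,1,1,1,1,1,1,1).

The boundary map ∂_2: C_2 → C_1 acts by ∂[p,q,r] = [q,r] − [p,r] + [p,q]. For instance
  ∂RSV = SV − RV + RS,
  ∂QUX = UX − QX + QU.
The 23×17 boundary matrix has rank 12 and Smith normal form diag(1,1,1,1,1,1,1,1,1,1,1,1).

The boundary map ∂_3: C_3 → C_2 sends each 3-simplex σ to the alternating sum Σ_i (−1)^i (σ with its i-th vertex removed). For instance
  ∂RSXY = SXY − RXY + RSY − RSX,
  ∂PSXY = SXY − PXY + PSY − PSX.
The resulting 17×6 matrix has rank 5, and its Smith normal form has invariant factors (1,1,1,1,1).

Computing H_k = (kernel of ∂_k) / (image of ∂_{k+1}):

  H_3: rank ker ∂_3 − rank ∂_4 = (6 − 5) − 0 = 1, and there is no ∂_4, so H_3 = Z.

H_3 = Z.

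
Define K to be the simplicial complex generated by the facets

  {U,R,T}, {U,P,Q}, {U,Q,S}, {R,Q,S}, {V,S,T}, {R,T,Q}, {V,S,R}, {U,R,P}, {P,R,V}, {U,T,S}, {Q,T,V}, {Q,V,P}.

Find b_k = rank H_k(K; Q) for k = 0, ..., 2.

Take the total order P < Q < R < S < T < U < V on the vertex set. Then K (dimension 2) consists of the simplices:

  0-simplices (7): P, Q, R, S, T, U, V
  1-simplices (18): PQ, PR, PU, PV, QR, QS, QT, QU, QV, RS, RT, RU, RV, ST, SU, SV, TU, TV
  2-simplices (12): PQU, PQV, PRU, PRV, QRS, QRT, QSU, QTV, RSV, RTU, STU, STV

giving chain groups C_0 ≅ Z^7, C_1 ≅ Z^18, C_2 ≅ Z^12.

The boundary map ∂_1: C_1 → C_0 sends each edge [p,q] (with p < q) to q − p. For instance
  ∂PQ = Q − P.
The 7×18 boundary matrix has rank 6 and Smith normal form diag(1,1,1,1,1,1).

Boundary ∂_2: C_2 → C_1 maps a triangle to the signed sum of its edges. For instance
  ∂STU = TU − SU + ST,
  ∂PRU = RU − PU + PR.
This gives a 18×12 integer matrix of rank 12; reducing to Smith normal form yields diagonal entries (1,1,1,1,1,1,1,1,1,1,1,2).

From H_k ≅ ker(∂_k) / im(∂_{k+1}) we obtain:

  H_0: rank C_0 − rank ∂_1 = 7 − 6 = 1, and the invariant factors of ∂_1 are all 1, so H_0 ≅ Z.
  H_1: rank ker ∂_1 − rank ∂_2 = (18 − 6) − 12 = 0, and ∂_2 has invariant factor 2 > 1, so H_1 ≅ Z/2.
  H_2: rank ker ∂_2 − rank ∂_3 = (12 − 12) − 0 = 0, and there is no ∂_3, so H_2 ≅ 0.

(K is a triangulation of the real projective plane RP^2.)

Hence the Betti numbers are b_0 = 1, b_1 = 0, b_2 = 0.

b_0 = 1, b_1 = 0, b_2 = 0.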